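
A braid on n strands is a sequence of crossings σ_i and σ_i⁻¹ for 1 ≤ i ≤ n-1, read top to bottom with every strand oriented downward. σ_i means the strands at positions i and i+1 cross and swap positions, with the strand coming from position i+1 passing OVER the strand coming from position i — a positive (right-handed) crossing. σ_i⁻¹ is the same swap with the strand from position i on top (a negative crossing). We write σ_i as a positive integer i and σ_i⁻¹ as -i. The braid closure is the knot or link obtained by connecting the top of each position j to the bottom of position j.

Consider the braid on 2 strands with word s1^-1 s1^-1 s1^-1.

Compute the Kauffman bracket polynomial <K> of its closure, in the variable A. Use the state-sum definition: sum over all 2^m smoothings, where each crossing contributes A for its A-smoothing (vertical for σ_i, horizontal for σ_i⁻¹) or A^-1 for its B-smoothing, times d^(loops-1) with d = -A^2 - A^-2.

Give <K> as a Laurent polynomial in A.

A^7 - A^3 - A^-5

Derivation:
Braid: s1^-1 s1^-1 s1^-1 on 2 strands, 3 crossings.
Writhe w = (#positive) - (#negative) = 0 - 3 = -3.
Computing the Kauffman bracket via state sum. There are 2^3 = 8 states.
Smooth each crossing (0=||, 1=⌣⌢); contribution A^(Σ sign_k(1-2s_k)) * d^(L-1).
  state 000: A-exp=-3, loops=2, term = A^-3 * d^1
  state 001: A-exp=-1, loops=1, term = A^-1 * d^0
  state 010: A-exp=-1, loops=1, term = A^-1 * d^0
  state 011: A-exp=+1, loops=2, term = A^1 * d^1
  state 100: A-exp=-1, loops=1, term = A^-1 * d^0
  state 101: A-exp=+1, loops=2, term = A^1 * d^1
  state 110: A-exp=+1, loops=2, term = A^1 * d^1
  state 111: A-exp=+3, loops=3, term = A^3 * d^2
Collect the terms by A-exponent (count of states per loop number):
Powers of d = -A^2 - A^-2: d^2 = A^4 + 2 + A^-4.
  A^3 * (d^2) = A^7 + 2*A^3 + A^-1
  A^1 * (3*d) = -3*A^3 - 3*A^-1
  A^-1 * (3) = 3*A^-1
  A^-3 * (d) = -A^-1 - A^-5
Summing the groups: <K> = A^7 - A^3 - A^-5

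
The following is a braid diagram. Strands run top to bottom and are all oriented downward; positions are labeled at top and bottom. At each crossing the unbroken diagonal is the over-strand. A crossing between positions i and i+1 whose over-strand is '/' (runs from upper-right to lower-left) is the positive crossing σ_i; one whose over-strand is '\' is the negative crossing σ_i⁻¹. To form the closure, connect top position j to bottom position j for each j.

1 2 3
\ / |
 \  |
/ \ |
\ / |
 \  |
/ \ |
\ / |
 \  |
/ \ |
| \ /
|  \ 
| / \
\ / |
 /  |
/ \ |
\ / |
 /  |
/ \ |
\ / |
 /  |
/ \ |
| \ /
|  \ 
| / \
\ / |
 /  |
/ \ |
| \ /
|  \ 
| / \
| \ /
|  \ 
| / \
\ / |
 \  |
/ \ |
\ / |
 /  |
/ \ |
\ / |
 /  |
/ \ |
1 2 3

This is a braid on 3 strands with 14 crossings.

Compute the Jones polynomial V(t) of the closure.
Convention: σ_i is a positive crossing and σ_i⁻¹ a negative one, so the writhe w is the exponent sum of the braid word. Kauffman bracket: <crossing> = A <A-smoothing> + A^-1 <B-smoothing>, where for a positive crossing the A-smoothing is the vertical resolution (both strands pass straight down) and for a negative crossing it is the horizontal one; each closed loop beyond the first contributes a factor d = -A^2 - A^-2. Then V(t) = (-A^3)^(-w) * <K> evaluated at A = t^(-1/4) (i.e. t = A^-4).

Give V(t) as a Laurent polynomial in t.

t^2 - 2*t + 3 - 3*t^-1 + 4*t^-2 - 3*t^-3 + 2*t^-4 - 2*t^-5 + t^-6

Derivation:
Reading the diagram top to bottom ('/'-over between positions i,i+1 = s_i, '\'-over = s_i^-1): braid word = s1^-1 s1^-1 s1^-1 s2^-1 s1 s1 s1 s2^-1 s1 s2^-1 s2^-1 s1^-1 s1 s1.
The presented braid s1^-1 s1^-1 s1^-1 s2^-1 s1 s1 s1 s2^-1 s1 s2^-1 s2^-1 s1^-1 s1 s1 on 3 strands reduces by inverse Markov moves (closure unchanged at each step):
  Deconjugate: the word is γ·β·γ⁻¹ with γ = s1^-1 s1^-1 (prefix) and γ⁻¹ = s1 s1 (suffix); strip both.
Reduced to β = s1^-1 s2^-1 s1 s1 s1 s2^-1 s1 s2^-1 s2^-1 s1^-1 on 3 strands, 10 crossings.
Compute on β:
Braid: s1^-1 s2^-1 s1 s1 s1 s2^-1 s1 s2^-1 s2^-1 s1^-1 on 3 strands, 10 crossings.
Writhe w = (#positive) - (#negative) = 4 - 6 = -2.
Enumerate smoothing states for the bracket polynomial. There are 2^10 = 1024 states.
Each crossing splits two ways (0=vertical, 1=horizontal). The state's weight is A^(#A-smoothings - #B-smoothings) * d^(loops - 1).
Tabulate the states by total A-exponent and number of loops L (A-exp: L × count):
  A^10: L=5 ×1
  A^8: L=4 ×10
  A^6: L=3 ×38, L=5 ×7
  A^4: L=2 ×67, L=4 ×49, L=6 ×4
  A^2: L=1 ×46, L=3 ×130, L=5 ×33, L=7 ×1
  A^0: L=2 ×131, L=4 ×110, L=6 ×11
  A^-2: L=1 ×25, L=3 ×133, L=5 ×51, L=7 ×1
  A^-4: L=2 ×37, L=4 ×72, L=6 ×11
  A^-6: L=3 ×25, L=5 ×19, L=7 ×1
  A^-8: L=4 ×8, L=6 ×2
  A^-10: L=5 ×1
Each group contributes A^e * Σ count * d^(L-1):
Powers of d = -A^2 - A^-2: d^2 = A^4 + 2 + A^-4; d^3 = -A^6 - 3*A^2 - 3*A^-2 - A^-6; d^4 = A^8 + 4*A^4 + 6 + 4*A^-4 + A^-8; d^5 = -A^10 - 5*A^6 - 10*A^2 - 10*A^-2 - 5*A^-6 - A^-10; d^6 = A^12 + 6*A^8 + 15*A^4 + 20 + 15*A^-4 + 6*A^-8 + A^-12.
  A^10 * (d^4) = A^18 + 4*A^14 + 6*A^10 + 4*A^6 + A^2
  A^8 * (10*d^3) = -10*A^14 - 30*A^10 - 30*A^6 - 10*A^2
  A^6 * (38*d^2 + 7*d^4) = 7*A^14 + 66*A^10 + 118*A^6 + 66*A^2 + 7*A^-2
  A^4 * (67*d + 49*d^3 + 4*d^5) = -4*A^14 - 69*A^10 - 254*A^6 - 254*A^2 - 69*A^-2 - 4*A^-6
  A^2 * (46 + 130*d^2 + 33*d^4 + d^6) = A^14 + 39*A^10 + 277*A^6 + 524*A^2 + 277*A^-2 + 39*A^-6 + A^-10
  A^0 * (131*d + 110*d^3 + 11*d^5) = -11*A^10 - 165*A^6 - 571*A^2 - 571*A^-2 - 165*A^-6 - 11*A^-10
  A^-2 * (25 + 133*d^2 + 51*d^4 + d^6) = A^10 + 57*A^6 + 352*A^2 + 617*A^-2 + 352*A^-6 + 57*A^-10 + A^-14
  A^-4 * (37*d + 72*d^3 + 11*d^5) = -11*A^6 - 127*A^2 - 363*A^-2 - 363*A^-6 - 127*A^-10 - 11*A^-14
  A^-6 * (25*d^2 + 19*d^4 + d^6) = A^6 + 25*A^2 + 116*A^-2 + 184*A^-6 + 116*A^-10 + 25*A^-14 + A^-18
  A^-8 * (8*d^3 + 2*d^5) = -2*A^2 - 18*A^-2 - 44*A^-6 - 44*A^-10 - 18*A^-14 - 2*A^-18
  A^-10 * (d^4) = A^-2 + 4*A^-6 + 6*A^-10 + 4*A^-14 + A^-18
Summing the groups: <K> = A^18 - 2*A^14 + 2*A^10 - 3*A^6 + 4*A^2 - 3*A^-2 + 3*A^-6 - 2*A^-10 + A^-14
Normalise by the writhe: (-A^3)^(-w) = (-A^3)^(2) = A^6, so f(A) = A^6 * <K> = A^24 - 2*A^20 + 2*A^16 - 3*A^12 + 4*A^8 - 3*A^4 + 3 - 2*A^-4 + A^-8.
Substitute A = t^(-1/4), i.e. A^e → t^(-e/4): V(t) = t^2 - 2*t + 3 - 3*t^-1 + 4*t^-2 - 3*t^-3 + 2*t^-4 - 2*t^-5 + t^-6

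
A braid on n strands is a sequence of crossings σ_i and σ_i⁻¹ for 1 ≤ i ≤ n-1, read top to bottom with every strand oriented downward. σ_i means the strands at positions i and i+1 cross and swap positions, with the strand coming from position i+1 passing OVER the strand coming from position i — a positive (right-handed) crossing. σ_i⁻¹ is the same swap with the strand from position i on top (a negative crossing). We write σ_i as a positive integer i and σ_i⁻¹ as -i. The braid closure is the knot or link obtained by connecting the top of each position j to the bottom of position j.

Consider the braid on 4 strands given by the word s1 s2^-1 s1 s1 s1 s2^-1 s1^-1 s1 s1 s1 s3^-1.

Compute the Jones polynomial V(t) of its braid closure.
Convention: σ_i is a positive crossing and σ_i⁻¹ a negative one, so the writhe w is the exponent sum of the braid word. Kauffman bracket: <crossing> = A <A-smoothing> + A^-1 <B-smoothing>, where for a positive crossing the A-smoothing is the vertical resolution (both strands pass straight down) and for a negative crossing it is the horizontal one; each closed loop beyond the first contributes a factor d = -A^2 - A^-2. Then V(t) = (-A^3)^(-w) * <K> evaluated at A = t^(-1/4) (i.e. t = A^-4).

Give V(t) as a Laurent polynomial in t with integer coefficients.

t^8 - 2*t^7 + 3*t^6 - 4*t^5 + 3*t^4 - 3*t^3 + 3*t^2 - t + 1

Derivation:
The presented braid s1 s2^-1 s1 s1 s1 s2^-1 s1^-1 s1 s1 s1 s3^-1 on 4 strands reduces by inverse Markov moves (closure unchanged at each step):
  Destabilize: the word has the form β·s3^-1 where s3^-1 occurs only as the final letter (β ∈ B_3); drop it and the last strand → 3 strands.
Reduced to β = s1 s2^-1 s1 s1 s1 s2^-1 s1^-1 s1 s1 s1 on 3 strands, 10 crossings.
Compute on β:
First cancel adjacent σ_i σ_i⁻¹ pairs (Reidemeister II — same braid, same closure): s1 s2^-1 s1 s1 s1 s2^-1 s1^-1 s1 s1 s1 → s1 s2^-1 s1 s1 s1 s2^-1 s1 s1.
Braid: s1 s2^-1 s1 s1 s1 s2^-1 s1 s1 on 3 strands, 8 crossings.
Writhe w = (#positive) - (#negative) = 6 - 2 = 4.
Computing the Kauffman bracket via state sum. There are 2^8 = 256 states.
For each crossing: s=0 is the vertical smoothing, s=1 horizontal. Crossing k contributes A^(sign_k * (1 - 2*s_k)); loop factor d = -A^2 - A^-2.
Tabulate the states by total A-exponent and number of loops L (A-exp: L × count):
  A^8: L=3 ×1
  A^6: L=2 ×8
  A^4: L=1 ×21, L=3 ×7
  A^2: L=2 ×54, L=4 ×2
  A^0: L=3 ×70
  A^-2: L=4 ×56
  A^-4: L=5 ×28
  A^-6: L=6 ×8
  A^-8: L=7 ×1
Each group contributes A^e * Σ count * d^(L-1):
Powers of d = -A^2 - A^-2: d^2 = A^4 + 2 + A^-4; d^3 = -A^6 - 3*A^2 - 3*A^-2 - A^-6; d^4 = A^8 + 4*A^4 + 6 + 4*A^-4 + A^-8; d^5 = -A^10 - 5*A^6 - 10*A^2 - 10*A^-2 - 5*A^-6 - A^-10; d^6 = A^12 + 6*A^8 + 15*A^4 + 20 + 15*A^-4 + 6*A^-8 + A^-12.
  A^8 * (d^2) = A^12 + 2*A^8 + A^4
  A^6 * (8*d) = -8*A^8 - 8*A^4
  A^4 * (21 + 7*d^2) = 7*A^8 + 35*A^4 + 7
  A^2 * (54*d + 2*d^3) = -2*A^8 - 60*A^4 - 60 - 2*A^-4
  A^0 * (70*d^2) = 70*A^4 + 140 + 70*A^-4
  A^-2 * (56*d^3) = -56*A^4 - 168 - 168*A^-4 - 56*A^-8
  A^-4 * (28*d^4) = 28*A^4 + 112 + 168*A^-4 + 112*A^-8 + 28*A^-12
  A^-6 * (8*d^5) = -8*A^4 - 40 - 80*A^-4 - 80*A^-8 - 40*A^-12 - 8*A^-16
  A^-8 * (d^6) = A^4 + 6 + 15*A^-4 + 20*A^-8 + 15*A^-12 + 6*A^-16 + A^-20
Summing the groups: <K> = A^12 - A^8 + 3*A^4 - 3 + 3*A^-4 - 4*A^-8 + 3*A^-12 - 2*A^-16 + A^-20
Normalise by the writhe: (-A^3)^(-w) = (-A^3)^(-4) = A^-12, so f(A) = A^-12 * <K> = 1 - A^-4 + 3*A^-8 - 3*A^-12 + 3*A^-16 - 4*A^-20 + 3*A^-24 - 2*A^-28 + A^-32.
Substitute A = t^(-1/4), i.e. A^e → t^(-e/4): V(t) = t^8 - 2*t^7 + 3*t^6 - 4*t^5 + 3*t^4 - 3*t^3 + 3*t^2 - t + 1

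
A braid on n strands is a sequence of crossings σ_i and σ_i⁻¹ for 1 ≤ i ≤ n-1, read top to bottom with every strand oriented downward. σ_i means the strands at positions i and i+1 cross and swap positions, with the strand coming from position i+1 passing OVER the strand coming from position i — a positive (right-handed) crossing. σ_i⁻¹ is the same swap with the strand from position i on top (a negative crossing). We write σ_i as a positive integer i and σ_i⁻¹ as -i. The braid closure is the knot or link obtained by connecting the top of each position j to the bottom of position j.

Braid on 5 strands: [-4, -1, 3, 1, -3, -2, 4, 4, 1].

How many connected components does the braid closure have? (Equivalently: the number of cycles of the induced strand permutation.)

Track the strand permutation on 5 strands, starting from identity.
  step 1: s4^-1 swaps positions 4,5 -> [1 2 3 5 4]
  step 2: s1^-1 swaps positions 1,2 -> [2 1 3 5 4]
  step 3: s3 swaps positions 3,4 -> [2 1 5 3 4]
  step 4: s1 swaps positions 1,2 -> [1 2 5 3 4]
  step 5: s3^-1 swaps positions 3,4 -> [1 2 3 5 4]
  step 6: s2^-1 swaps positions 2,3 -> [1 3 2 5 4]
  step 7: s4 swaps positions 4,5 -> [1 3 2 4 5]
  step 8: s4 swaps positions 4,5 -> [1 3 2 5 4]
  step 9: s1 swaps positions 1,2 -> [3 1 2 5 4]
Final permutation (position -> original strand): [3 1 2 5 4]
Closure components = cycle count of this permutation = 2.

Answer: 2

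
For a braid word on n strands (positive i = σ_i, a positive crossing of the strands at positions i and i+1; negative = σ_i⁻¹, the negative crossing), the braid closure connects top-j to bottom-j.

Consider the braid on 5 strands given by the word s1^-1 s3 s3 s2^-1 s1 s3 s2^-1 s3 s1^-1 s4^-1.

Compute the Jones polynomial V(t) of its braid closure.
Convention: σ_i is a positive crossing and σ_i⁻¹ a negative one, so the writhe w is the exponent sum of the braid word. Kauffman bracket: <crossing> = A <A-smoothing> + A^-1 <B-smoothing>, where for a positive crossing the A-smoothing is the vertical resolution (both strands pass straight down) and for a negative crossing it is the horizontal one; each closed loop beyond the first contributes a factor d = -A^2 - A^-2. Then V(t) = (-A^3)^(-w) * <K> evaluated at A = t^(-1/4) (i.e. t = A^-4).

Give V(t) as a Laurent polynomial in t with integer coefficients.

t^5 - 2*t^4 + 3*t^3 - 3*t^2 + 3*t - 3 + 2*t^-1 - t^-2 + t^-3

Derivation:
The presented braid s1^-1 s3 s3 s2^-1 s1 s3 s2^-1 s3 s1^-1 s4^-1 on 5 strands reduces by inverse Markov moves (closure unchanged at each step):
  Destabilize: the word has the form β·s4^-1 where s4^-1 occurs only as the final letter (β ∈ B_4); drop it and the last strand → 4 strands.
Reduced to β = s1^-1 s3 s3 s2^-1 s1 s3 s2^-1 s3 s1^-1 on 4 strands, 9 crossings.
Compute on β:
Braid: s1^-1 s3 s3 s2^-1 s1 s3 s2^-1 s3 s1^-1 on 4 strands, 9 crossings.
Writhe w = (#positive) - (#negative) = 5 - 4 = 1.
Enumerate smoothing states for the bracket polynomial. There are 2^9 = 512 states.
For each crossing: s=0 is the vertical smoothing, s=1 horizontal. Crossing k contributes A^(sign_k * (1 - 2*s_k)); loop factor d = -A^2 - A^-2.
Tabulate the states by total A-exponent and number of loops L (A-exp: L × count):
  A^9: L=4 ×1
  A^7: L=3 ×9
  A^5: L=2 ×29, L=4 ×7
  A^3: L=1 ×30, L=3 ×52, L=5 ×2
  A^1: L=2 ×83, L=4 ×43
  A^-1: L=1 ×11, L=3 ×93, L=5 ×22
  A^-3: L=2 ×19, L=4 ×58, L=6 ×7
  A^-5: L=3 ×15, L=5 ×20, L=7 ×1
  A^-7: L=4 ×6, L=6 ×3
  A^-9: L=5 ×1
Each group contributes A^e * Σ count * d^(L-1):
Powers of d = -A^2 - A^-2: d^2 = A^4 + 2 + A^-4; d^3 = -A^6 - 3*A^2 - 3*A^-2 - A^-6; d^4 = A^8 + 4*A^4 + 6 + 4*A^-4 + A^-8; d^5 = -A^10 - 5*A^6 - 10*A^2 - 10*A^-2 - 5*A^-6 - A^-10; d^6 = A^12 + 6*A^8 + 15*A^4 + 20 + 15*A^-4 + 6*A^-8 + A^-12.
  A^9 * (d^3) = -A^15 - 3*A^11 - 3*A^7 - A^3
  A^7 * (9*d^2) = 9*A^11 + 18*A^7 + 9*A^3
  A^5 * (29*d + 7*d^3) = -7*A^11 - 50*A^7 - 50*A^3 - 7*A^-1
  A^3 * (30 + 52*d^2 + 2*d^4) = 2*A^11 + 60*A^7 + 146*A^3 + 60*A^-1 + 2*A^-5
  A^1 * (83*d + 43*d^3) = -43*A^7 - 212*A^3 - 212*A^-1 - 43*A^-5
  A^-1 * (11 + 93*d^2 + 22*d^4) = 22*A^7 + 181*A^3 + 329*A^-1 + 181*A^-5 + 22*A^-9
  A^-3 * (19*d + 58*d^3 + 7*d^5) = -7*A^7 - 93*A^3 - 263*A^-1 - 263*A^-5 - 93*A^-9 - 7*A^-13
  A^-5 * (15*d^2 + 20*d^4 + d^6) = A^7 + 26*A^3 + 110*A^-1 + 170*A^-5 + 110*A^-9 + 26*A^-13 + A^-17
  A^-7 * (6*d^3 + 3*d^5) = -3*A^3 - 21*A^-1 - 48*A^-5 - 48*A^-9 - 21*A^-13 - 3*A^-17
  A^-9 * (d^4) = A^-1 + 4*A^-5 + 6*A^-9 + 4*A^-13 + A^-17
Summing the groups: <K> = -A^15 + A^11 - 2*A^7 + 3*A^3 - 3*A^-1 + 3*A^-5 - 3*A^-9 + 2*A^-13 - A^-17
Normalise by the writhe: (-A^3)^(-w) = (-A^3)^(-1) = -A^-3, so f(A) = -A^-3 * <K> = A^12 - A^8 + 2*A^4 - 3 + 3*A^-4 - 3*A^-8 + 3*A^-12 - 2*A^-16 + A^-20.
Substitute A = t^(-1/4), i.e. A^e → t^(-e/4): V(t) = t^5 - 2*t^4 + 3*t^3 - 3*t^2 + 3*t - 3 + 2*t^-1 - t^-2 + t^-3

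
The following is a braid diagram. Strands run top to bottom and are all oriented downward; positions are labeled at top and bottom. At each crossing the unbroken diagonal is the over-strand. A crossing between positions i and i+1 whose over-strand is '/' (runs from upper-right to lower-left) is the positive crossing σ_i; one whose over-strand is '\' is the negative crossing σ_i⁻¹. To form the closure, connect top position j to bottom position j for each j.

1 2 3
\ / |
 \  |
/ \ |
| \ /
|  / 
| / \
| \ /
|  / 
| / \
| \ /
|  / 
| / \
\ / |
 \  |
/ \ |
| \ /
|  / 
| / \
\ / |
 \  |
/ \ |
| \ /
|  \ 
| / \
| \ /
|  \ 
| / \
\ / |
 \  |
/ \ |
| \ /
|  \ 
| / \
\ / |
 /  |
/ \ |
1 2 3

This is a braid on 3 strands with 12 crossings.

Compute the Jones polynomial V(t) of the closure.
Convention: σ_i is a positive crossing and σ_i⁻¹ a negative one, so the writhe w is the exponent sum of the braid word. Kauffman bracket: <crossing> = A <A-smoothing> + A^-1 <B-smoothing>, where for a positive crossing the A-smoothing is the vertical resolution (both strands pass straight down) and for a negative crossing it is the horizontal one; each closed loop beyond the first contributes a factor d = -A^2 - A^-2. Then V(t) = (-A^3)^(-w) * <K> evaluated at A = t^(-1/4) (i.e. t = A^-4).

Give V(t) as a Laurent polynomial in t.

-t + 2 - t^-1 + 2*t^-2 - t^-3 + t^-4 - t^-5

Derivation:
Reading the diagram top to bottom ('/'-over between positions i,i+1 = s_i, '\'-over = s_i^-1): braid word = s1^-1 s2 s2 s2 s1^-1 s2 s1^-1 s2^-1 s2^-1 s1^-1 s2^-1 s1.
The presented braid s1^-1 s2 s2 s2 s1^-1 s2 s1^-1 s2^-1 s2^-1 s1^-1 s2^-1 s1 on 3 strands reduces by inverse Markov moves (closure unchanged at each step):
  Deconjugate: the word is γ·β·γ⁻¹ with γ = s1^-1 (prefix) and γ⁻¹ = s1 (suffix); strip both.
  Deconjugate: the word is γ·β·γ⁻¹ with γ = s2 (prefix) and γ⁻¹ = s2^-1 (suffix); strip both.
Reduced to β = s2 s2 s1^-1 s2 s1^-1 s2^-1 s2^-1 s1^-1 on 3 strands, 8 crossings.
Compute on β:
Braid: s2 s2 s1^-1 s2 s1^-1 s2^-1 s2^-1 s1^-1 on 3 strands, 8 crossings.
Writhe w = (#positive) - (#negative) = 3 - 5 = -2.
Computing the Kauffman bracket via state sum. There are 2^8 = 256 states.
For each crossing: s=0 is the vertical smoothing, s=1 horizontal. Crossing k contributes A^(sign_k * (1 - 2*s_k)); loop factor d = -A^2 - A^-2.
Tabulate the states by total A-exponent and number of loops L (A-exp: L × count):
  A^8: L=4 ×1
  A^6: L=3 ×8
  A^4: L=2 ×23, L=4 ×5
  A^2: L=1 ×22, L=3 ×33, L=5 ×1
  A^0: L=2 ×52, L=4 ×18
  A^-2: L=1 ×13, L=3 ×37, L=5 ×6
  A^-4: L=2 ×14, L=4 ×13, L=6 ×1
  A^-6: L=3 ×6, L=5 ×2
  A^-8: L=4 ×1
Each group contributes A^e * Σ count * d^(L-1):
Powers of d = -A^2 - A^-2: d^2 = A^4 + 2 + A^-4; d^3 = -A^6 - 3*A^2 - 3*A^-2 - A^-6; d^4 = A^8 + 4*A^4 + 6 + 4*A^-4 + A^-8; d^5 = -A^10 - 5*A^6 - 10*A^2 - 10*A^-2 - 5*A^-6 - A^-10.
  A^8 * (d^3) = -A^14 - 3*A^10 - 3*A^6 - A^2
  A^6 * (8*d^2) = 8*A^10 + 16*A^6 + 8*A^2
  A^4 * (23*d + 5*d^3) = -5*A^10 - 38*A^6 - 38*A^2 - 5*A^-2
  A^2 * (22 + 33*d^2 + d^4) = A^10 + 37*A^6 + 94*A^2 + 37*A^-2 + A^-6
  A^0 * (52*d + 18*d^3) = -18*A^6 - 106*A^2 - 106*A^-2 - 18*A^-6
  A^-2 * (13 + 37*d^2 + 6*d^4) = 6*A^6 + 61*A^2 + 123*A^-2 + 61*A^-6 + 6*A^-10
  A^-4 * (14*d + 13*d^3 + d^5) = -A^6 - 18*A^2 - 63*A^-2 - 63*A^-6 - 18*A^-10 - A^-14
  A^-6 * (6*d^2 + 2*d^4) = 2*A^2 + 14*A^-2 + 24*A^-6 + 14*A^-10 + 2*A^-14
  A^-8 * (d^3) = -A^-2 - 3*A^-6 - 3*A^-10 - A^-14
Summing the groups: <K> = -A^14 + A^10 - A^6 + 2*A^2 - A^-2 + 2*A^-6 - A^-10
Normalise by the writhe: (-A^3)^(-w) = (-A^3)^(2) = A^6, so f(A) = A^6 * <K> = -A^20 + A^16 - A^12 + 2*A^8 - A^4 + 2 - A^-4.
Substitute A = t^(-1/4), i.e. A^e → t^(-e/4): V(t) = -t + 2 - t^-1 + 2*t^-2 - t^-3 + t^-4 - t^-5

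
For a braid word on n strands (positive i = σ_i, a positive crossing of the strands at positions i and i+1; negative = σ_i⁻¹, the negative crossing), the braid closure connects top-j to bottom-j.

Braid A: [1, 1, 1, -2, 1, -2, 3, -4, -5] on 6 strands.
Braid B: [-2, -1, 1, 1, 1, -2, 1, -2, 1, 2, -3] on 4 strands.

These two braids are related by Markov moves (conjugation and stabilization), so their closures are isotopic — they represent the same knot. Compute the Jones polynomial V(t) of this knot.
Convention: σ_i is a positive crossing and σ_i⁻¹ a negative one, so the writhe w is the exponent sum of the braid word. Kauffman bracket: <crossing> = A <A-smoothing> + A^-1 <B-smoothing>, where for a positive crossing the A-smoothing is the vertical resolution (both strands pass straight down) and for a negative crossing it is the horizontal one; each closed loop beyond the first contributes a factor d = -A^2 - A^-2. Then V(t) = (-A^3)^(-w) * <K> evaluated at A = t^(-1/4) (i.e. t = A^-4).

Markov-equivalent braids have isotopic closures, hence identical knot invariants. Strip the Markov moves from each word to reach a common short braid β, then compute V(t) once on β.
Braid A: s1 s1 s1 s2^-1 s1 s2^-1 s3 s4^-1 s5^-1 on 6 strands reduces by inverse Markov moves (closure unchanged at each step):
  Destabilize: the word has the form β·s5^-1 where s5^-1 occurs only as the final letter (β ∈ B_5); drop it and the last strand → 5 strands.
  Destabilize: the word has the form β·s4^-1 where s4^-1 occurs only as the final letter (β ∈ B_4); drop it and the last strand → 4 strands.
  Destabilize: the word has the form β·s3 where s3 occurs only as the final letter (β ∈ B_3); drop it and the last strand → 3 strands.
Reduced to β = s1 s1 s1 s2^-1 s1 s2^-1 on 3 strands, 6 crossings.
Braid B: s2^-1 s1^-1 s1 s1 s1 s2^-1 s1 s2^-1 s1 s2 s3^-1 on 4 strands reduces by inverse Markov moves (closure unchanged at each step):
  Destabilize: the word has the form β·s3^-1 where s3^-1 occurs only as the final letter (β ∈ B_3); drop it and the last strand → 3 strands.
  Deconjugate: the word is γ·β·γ⁻¹ with γ = s2^-1 s1^-1 (prefix) and γ⁻¹ = s1 s2 (suffix); strip both.
Reduced to β = s1 s1 s1 s2^-1 s1 s2^-1 on 3 strands, 6 crossings.
Both give the same β = s1 s1 s1 s2^-1 s1 s2^-1 on 3 strands, so one state sum suffices:
Braid: s1 s1 s1 s2^-1 s1 s2^-1 on 3 strands, 6 crossings.
Writhe w = (#positive) - (#negative) = 4 - 2 = 2.
Enumerate smoothing states for the bracket polynomial. There are 2^6 = 64 states.
For each crossing: s=0 is the vertical smoothing, s=1 horizontal. Crossing k contributes A^(sign_k * (1 - 2*s_k)); loop factor d = -A^2 - A^-2.
Tabulate the states by total A-exponent and number of loops L (A-exp: L × count):
  A^6: L=3 ×1
  A^4: L=2 ×6
  A^2: L=1 ×11, L=3 ×4
  A^0: L=2 ×19, L=4 ×1
  A^-2: L=3 ×15
  A^-4: L=4 ×6
  A^-6: L=5 ×1
Each group contributes A^e * Σ count * d^(L-1):
Powers of d = -A^2 - A^-2: d^2 = A^4 + 2 + A^-4; d^3 = -A^6 - 3*A^2 - 3*A^-2 - A^-6; d^4 = A^8 + 4*A^4 + 6 + 4*A^-4 + A^-8.
  A^6 * (d^2) = A^10 + 2*A^6 + A^2
  A^4 * (6*d) = -6*A^6 - 6*A^2
  A^2 * (11 + 4*d^2) = 4*A^6 + 19*A^2 + 4*A^-2
  A^0 * (19*d + d^3) = -A^6 - 22*A^2 - 22*A^-2 - A^-6
  A^-2 * (15*d^2) = 15*A^2 + 30*A^-2 + 15*A^-6
  A^-4 * (6*d^3) = -6*A^2 - 18*A^-2 - 18*A^-6 - 6*A^-10
  A^-6 * (d^4) = A^2 + 4*A^-2 + 6*A^-6 + 4*A^-10 + A^-14
Summing the groups: <K> = A^10 - A^6 + 2*A^2 - 2*A^-2 + 2*A^-6 - 2*A^-10 + A^-14
Normalise by the writhe: (-A^3)^(-w) = (-A^3)^(-2) = A^-6, so f(A) = A^-6 * <K> = A^4 - 1 + 2*A^-4 - 2*A^-8 + 2*A^-12 - 2*A^-16 + A^-20.
Substitute A = t^(-1/4), i.e. A^e → t^(-e/4): V(t) = t^5 - 2*t^4 + 2*t^3 - 2*t^2 + 2*t - 1 + t^-1

Answer: t^5 - 2*t^4 + 2*t^3 - 2*t^2 + 2*t - 1 + t^-1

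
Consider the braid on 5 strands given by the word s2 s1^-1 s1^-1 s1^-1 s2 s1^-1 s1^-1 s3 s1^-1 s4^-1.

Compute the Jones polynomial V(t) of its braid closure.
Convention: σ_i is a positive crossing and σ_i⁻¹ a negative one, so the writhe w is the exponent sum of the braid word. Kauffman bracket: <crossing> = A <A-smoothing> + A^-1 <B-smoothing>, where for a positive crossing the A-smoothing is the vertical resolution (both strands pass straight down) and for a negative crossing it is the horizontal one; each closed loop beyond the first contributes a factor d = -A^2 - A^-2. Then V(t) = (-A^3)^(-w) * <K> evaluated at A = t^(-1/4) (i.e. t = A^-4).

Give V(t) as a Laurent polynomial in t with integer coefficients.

The presented braid s2 s1^-1 s1^-1 s1^-1 s2 s1^-1 s1^-1 s3 s1^-1 s4^-1 on 5 strands reduces by inverse Markov moves (closure unchanged at each step):
  Destabilize: the word has the form β·s4^-1 where s4^-1 occurs only as the final letter (β ∈ B_4); drop it and the last strand → 4 strands.
Reduced to β = s2 s1^-1 s1^-1 s1^-1 s2 s1^-1 s1^-1 s3 s1^-1 on 4 strands, 9 crossings.
Compute on β:
Braid: s2 s1^-1 s1^-1 s1^-1 s2 s1^-1 s1^-1 s3 s1^-1 on 4 strands, 9 crossings.
Writhe w = (#positive) - (#negative) = 3 - 6 = -3.
Enumerate smoothing states for the bracket polynomial. There are 2^9 = 512 states.
For each crossing: s=0 is the vertical smoothing, s=1 horizontal. Crossing k contributes A^(sign_k * (1 - 2*s_k)); loop factor d = -A^2 - A^-2.
Tabulate the states by total A-exponent and number of loops L (A-exp: L × count):
  A^9: L=8 ×1
  A^7: L=7 ×9
  A^5: L=6 ×36
  A^3: L=5 ×84
  A^1: L=4 ×126
  A^-1: L=3 ×124, L=5 ×2
  A^-3: L=2 ×75, L=4 ×9
  A^-5: L=1 ×21, L=3 ×15
  A^-7: L=2 ×8, L=4 ×1
  A^-9: L=3 ×1
Each group contributes A^e * Σ count * d^(L-1):
Powers of d = -A^2 - A^-2: d^2 = A^4 + 2 + A^-4; d^3 = -A^6 - 3*A^2 - 3*A^-2 - A^-6; d^4 = A^8 + 4*A^4 + 6 + 4*A^-4 + A^-8; d^5 = -A^10 - 5*A^6 - 10*A^2 - 10*A^-2 - 5*A^-6 - A^-10; d^6 = A^12 + 6*A^8 + 15*A^4 + 20 + 15*A^-4 + 6*A^-8 + A^-12; d^7 = -A^14 - 7*A^10 - 21*A^6 - 35*A^2 - 35*A^-2 - 21*A^-6 - 7*A^-10 - A^-14.
  A^9 * (d^7) = -A^23 - 7*A^19 - 21*A^15 - 35*A^11 - 35*A^7 - 21*A^3 - 7*A^-1 - A^-5
  A^7 * (9*d^6) = 9*A^19 + 54*A^15 + 135*A^11 + 180*A^7 + 135*A^3 + 54*A^-1 + 9*A^-5
  A^5 * (36*d^5) = -36*A^15 - 180*A^11 - 360*A^7 - 360*A^3 - 180*A^-1 - 36*A^-5
  A^3 * (84*d^4) = 84*A^11 + 336*A^7 + 504*A^3 + 336*A^-1 + 84*A^-5
  A^1 * (126*d^3) = -126*A^7 - 378*A^3 - 378*A^-1 - 126*A^-5
  A^-1 * (124*d^2 + 2*d^4) = 2*A^7 + 132*A^3 + 260*A^-1 + 132*A^-5 + 2*A^-9
  A^-3 * (75*d + 9*d^3) = -9*A^3 - 102*A^-1 - 102*A^-5 - 9*A^-9
  A^-5 * (21 + 15*d^2) = 15*A^-1 + 51*A^-5 + 15*A^-9
  A^-7 * (8*d + d^3) = -A^-1 - 11*A^-5 - 11*A^-9 - A^-13
  A^-9 * (d^2) = A^-5 + 2*A^-9 + A^-13
Summing the groups: <K> = -A^23 + 2*A^19 - 3*A^15 + 4*A^11 - 3*A^7 + 3*A^3 - 3*A^-1 + A^-5 - A^-9
Normalise by the writhe: (-A^3)^(-w) = (-A^3)^(3) = -A^9, so f(A) = -A^9 * <K> = A^32 - 2*A^28 + 3*A^24 - 4*A^20 + 3*A^16 - 3*A^12 + 3*A^8 - A^4 + 1.
Substitute A = t^(-1/4), i.e. A^e → t^(-e/4): V(t) = 1 - t^-1 + 3*t^-2 - 3*t^-3 + 3*t^-4 - 4*t^-5 + 3*t^-6 - 2*t^-7 + t^-8

Answer: 1 - t^-1 + 3*t^-2 - 3*t^-3 + 3*t^-4 - 4*t^-5 + 3*t^-6 - 2*t^-7 + t^-8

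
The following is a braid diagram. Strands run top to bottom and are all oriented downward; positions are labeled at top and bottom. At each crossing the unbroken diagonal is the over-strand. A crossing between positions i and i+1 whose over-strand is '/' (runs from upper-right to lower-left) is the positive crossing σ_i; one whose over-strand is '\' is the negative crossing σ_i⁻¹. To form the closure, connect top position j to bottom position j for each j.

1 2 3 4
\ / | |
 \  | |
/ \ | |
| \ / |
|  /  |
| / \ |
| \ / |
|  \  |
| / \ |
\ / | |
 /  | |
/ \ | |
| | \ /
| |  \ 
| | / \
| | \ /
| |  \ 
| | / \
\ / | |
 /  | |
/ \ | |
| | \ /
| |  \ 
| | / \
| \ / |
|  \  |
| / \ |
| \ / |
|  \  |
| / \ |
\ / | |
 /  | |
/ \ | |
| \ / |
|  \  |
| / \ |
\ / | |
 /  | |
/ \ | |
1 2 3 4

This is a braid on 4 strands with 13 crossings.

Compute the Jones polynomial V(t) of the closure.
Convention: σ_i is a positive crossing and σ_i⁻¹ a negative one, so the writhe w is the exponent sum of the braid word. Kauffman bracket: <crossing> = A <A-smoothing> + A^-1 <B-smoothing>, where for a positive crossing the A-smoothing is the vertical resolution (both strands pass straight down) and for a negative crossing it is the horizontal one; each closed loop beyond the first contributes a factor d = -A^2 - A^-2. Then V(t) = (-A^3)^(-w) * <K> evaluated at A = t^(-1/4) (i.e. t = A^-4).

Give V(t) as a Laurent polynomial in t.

Reading the diagram top to bottom ('/'-over between positions i,i+1 = s_i, '\'-over = s_i^-1): braid word = s1^-1 s2 s2^-1 s1 s3^-1 s3^-1 s1 s3^-1 s2^-1 s2^-1 s1 s2^-1 s1.
The presented braid s1^-1 s2 s2^-1 s1 s3^-1 s3^-1 s1 s3^-1 s2^-1 s2^-1 s1 s2^-1 s1 on 4 strands reduces by inverse Markov moves (closure unchanged at each step):
  Deconjugate: the word is γ·β·γ⁻¹ with γ = s1^-1 s2 (prefix) and γ⁻¹ = s2^-1 s1 (suffix); strip both.
Reduced to β = s2^-1 s1 s3^-1 s3^-1 s1 s3^-1 s2^-1 s2^-1 s1 on 4 strands, 9 crossings.
Compute on β:
Braid: s2^-1 s1 s3^-1 s3^-1 s1 s3^-1 s2^-1 s2^-1 s1 on 4 strands, 9 crossings.
Writhe w = (#positive) - (#negative) = 3 - 6 = -3.
Computing the Kauffman bracket via state sum. There are 2^9 = 512 states.
Smooth each crossing (0=||, 1=⌣⌢); contribution A^(Σ sign_k(1-2s_k)) * d^(L-1).
Tabulate the states by total A-exponent and number of loops L (A-exp: L × count):
  A^9: L=6 ×1
  A^7: L=5 ×9
  A^5: L=4 ×35, L=6 ×1
  A^3: L=3 ×73, L=5 ×11
  A^1: L=2 ×81, L=4 ×44, L=6 ×1
  A^-1: L=1 ×39, L=3 ×77, L=5 ×10
  A^-3: L=2 ×55, L=4 ×28, L=6 ×1
  A^-5: L=3 ×32, L=5 ×4
  A^-7: L=4 ×9
  A^-9: L=5 ×1
Each group contributes A^e * Σ count * d^(L-1):
Powers of d = -A^2 - A^-2: d^2 = A^4 + 2 + A^-4; d^3 = -A^6 - 3*A^2 - 3*A^-2 - A^-6; d^4 = A^8 + 4*A^4 + 6 + 4*A^-4 + A^-8; d^5 = -A^10 - 5*A^6 - 10*A^2 - 10*A^-2 - 5*A^-6 - A^-10.
  A^9 * (d^5) = -A^19 - 5*A^15 - 10*A^11 - 10*A^7 - 5*A^3 - A^-1
  A^7 * (9*d^4) = 9*A^15 + 36*A^11 + 54*A^7 + 36*A^3 + 9*A^-1
  A^5 * (35*d^3 + d^5) = -A^15 - 40*A^11 - 115*A^7 - 115*A^3 - 40*A^-1 - A^-5
  A^3 * (73*d^2 + 11*d^4) = 11*A^11 + 117*A^7 + 212*A^3 + 117*A^-1 + 11*A^-5
  A^1 * (81*d + 44*d^3 + d^5) = -A^11 - 49*A^7 - 223*A^3 - 223*A^-1 - 49*A^-5 - A^-9
  A^-1 * (39 + 77*d^2 + 10*d^4) = 10*A^7 + 117*A^3 + 253*A^-1 + 117*A^-5 + 10*A^-9
  A^-3 * (55*d + 28*d^3 + d^5) = -A^7 - 33*A^3 - 149*A^-1 - 149*A^-5 - 33*A^-9 - A^-13
  A^-5 * (32*d^2 + 4*d^4) = 4*A^3 + 48*A^-1 + 88*A^-5 + 48*A^-9 + 4*A^-13
  A^-7 * (9*d^3) = -9*A^-1 - 27*A^-5 - 27*A^-9 - 9*A^-13
  A^-9 * (d^4) = A^-1 + 4*A^-5 + 6*A^-9 + 4*A^-13 + A^-17
Summing the groups: <K> = -A^19 + 3*A^15 - 4*A^11 + 6*A^7 - 7*A^3 + 6*A^-1 - 6*A^-5 + 3*A^-9 - 2*A^-13 + A^-17
Normalise by the writhe: (-A^3)^(-w) = (-A^3)^(3) = -A^9, so f(A) = -A^9 * <K> = A^28 - 3*A^24 + 4*A^20 - 6*A^16 + 7*A^12 - 6*A^8 + 6*A^4 - 3 + 2*A^-4 - A^-8.
Substitute A = t^(-1/4), i.e. A^e → t^(-e/4): V(t) = -t^2 + 2*t - 3 + 6*t^-1 - 6*t^-2 + 7*t^-3 - 6*t^-4 + 4*t^-5 - 3*t^-6 + t^-7

Answer: -t^2 + 2*t - 3 + 6*t^-1 - 6*t^-2 + 7*t^-3 - 6*t^-4 + 4*t^-5 - 3*t^-6 + t^-7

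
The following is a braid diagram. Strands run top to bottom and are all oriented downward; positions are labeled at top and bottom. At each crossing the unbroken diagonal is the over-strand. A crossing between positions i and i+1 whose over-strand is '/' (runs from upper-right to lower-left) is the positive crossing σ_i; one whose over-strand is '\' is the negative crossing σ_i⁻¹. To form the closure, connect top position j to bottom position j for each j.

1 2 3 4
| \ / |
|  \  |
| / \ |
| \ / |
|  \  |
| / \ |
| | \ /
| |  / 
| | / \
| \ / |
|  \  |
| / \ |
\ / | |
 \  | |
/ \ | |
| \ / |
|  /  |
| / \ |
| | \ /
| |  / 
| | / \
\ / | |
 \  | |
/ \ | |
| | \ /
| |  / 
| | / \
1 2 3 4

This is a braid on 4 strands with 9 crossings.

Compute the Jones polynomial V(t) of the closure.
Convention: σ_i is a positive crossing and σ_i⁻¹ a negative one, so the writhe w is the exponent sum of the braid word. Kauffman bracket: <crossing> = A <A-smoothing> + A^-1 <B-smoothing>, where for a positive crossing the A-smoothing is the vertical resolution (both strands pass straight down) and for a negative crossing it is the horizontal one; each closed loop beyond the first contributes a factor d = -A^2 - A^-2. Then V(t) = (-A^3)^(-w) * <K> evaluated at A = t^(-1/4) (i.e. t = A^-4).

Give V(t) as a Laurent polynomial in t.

Reading the diagram top to bottom ('/'-over between positions i,i+1 = s_i, '\'-over = s_i^-1): braid word = s2^-1 s2^-1 s3 s2^-1 s1^-1 s2 s3 s1^-1 s3.
Braid: s2^-1 s2^-1 s3 s2^-1 s1^-1 s2 s3 s1^-1 s3 on 4 strands, 9 crossings.
Writhe w = (#positive) - (#negative) = 4 - 5 = -1.
Enumerate smoothing states for the bracket polynomial. There are 2^9 = 512 states.
For each crossing: s=0 is the vertical smoothing, s=1 horizontal. Crossing k contributes A^(sign_k * (1 - 2*s_k)); loop factor d = -A^2 - A^-2.
Tabulate the states by total A-exponent and number of loops L (A-exp: L × count):
  A^9: L=5 ×1
  A^7: L=4 ×9
  A^5: L=3 ×32, L=5 ×4
  A^3: L=2 ×55, L=4 ×28, L=6 ×1
  A^1: L=1 ×39, L=3 ×77, L=5 ×10
  A^-1: L=2 ×87, L=4 ×38, L=6 ×1
  A^-3: L=1 ×14, L=3 ×64, L=5 ×6
  A^-5: L=2 ×17, L=4 ×19
  A^-7: L=3 ×7, L=5 ×2
  A^-9: L=4 ×1
Each group contributes A^e * Σ count * d^(L-1):
Powers of d = -A^2 - A^-2: d^2 = A^4 + 2 + A^-4; d^3 = -A^6 - 3*A^2 - 3*A^-2 - A^-6; d^4 = A^8 + 4*A^4 + 6 + 4*A^-4 + A^-8; d^5 = -A^10 - 5*A^6 - 10*A^2 - 10*A^-2 - 5*A^-6 - A^-10.
  A^9 * (d^4) = A^17 + 4*A^13 + 6*A^9 + 4*A^5 + A
  A^7 * (9*d^3) = -9*A^13 - 27*A^9 - 27*A^5 - 9*A
  A^5 * (32*d^2 + 4*d^4) = 4*A^13 + 48*A^9 + 88*A^5 + 48*A + 4*A^-3
  A^3 * (55*d + 28*d^3 + d^5) = -A^13 - 33*A^9 - 149*A^5 - 149*A - 33*A^-3 - A^-7
  A^1 * (39 + 77*d^2 + 10*d^4) = 10*A^9 + 117*A^5 + 253*A + 117*A^-3 + 10*A^-7
  A^-1 * (87*d + 38*d^3 + d^5) = -A^9 - 43*A^5 - 211*A - 211*A^-3 - 43*A^-7 - A^-11
  A^-3 * (14 + 64*d^2 + 6*d^4) = 6*A^5 + 88*A + 178*A^-3 + 88*A^-7 + 6*A^-11
  A^-5 * (17*d + 19*d^3) = -19*A - 74*A^-3 - 74*A^-7 - 19*A^-11
  A^-7 * (7*d^2 + 2*d^4) = 2*A + 15*A^-3 + 26*A^-7 + 15*A^-11 + 2*A^-15
  A^-9 * (d^3) = -A^-3 - 3*A^-7 - 3*A^-11 - A^-15
Summing the groups: <K> = A^17 - 2*A^13 + 3*A^9 - 4*A^5 + 4*A - 5*A^-3 + 3*A^-7 - 2*A^-11 + A^-15
Normalise by the writhe: (-A^3)^(-w) = (-A^3)^(1) = -A^3, so f(A) = -A^3 * <K> = -A^20 + 2*A^16 - 3*A^12 + 4*A^8 - 4*A^4 + 5 - 3*A^-4 + 2*A^-8 - A^-12.
Substitute A = t^(-1/4), i.e. A^e → t^(-e/4): V(t) = -t^3 + 2*t^2 - 3*t + 5 - 4*t^-1 + 4*t^-2 - 3*t^-3 + 2*t^-4 - t^-5

Answer: -t^3 + 2*t^2 - 3*t + 5 - 4*t^-1 + 4*t^-2 - 3*t^-3 + 2*t^-4 - t^-5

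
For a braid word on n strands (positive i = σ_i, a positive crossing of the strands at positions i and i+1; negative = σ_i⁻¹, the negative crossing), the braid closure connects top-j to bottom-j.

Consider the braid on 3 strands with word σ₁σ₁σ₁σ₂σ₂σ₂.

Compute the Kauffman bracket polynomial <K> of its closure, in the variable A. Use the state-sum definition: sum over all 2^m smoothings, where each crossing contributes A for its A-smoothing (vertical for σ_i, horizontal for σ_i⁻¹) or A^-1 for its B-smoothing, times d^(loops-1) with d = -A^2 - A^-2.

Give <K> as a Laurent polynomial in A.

Braid: s1 s1 s1 s2 s2 s2 on 3 strands, 6 crossings.
Writhe w = (#positive) - (#negative) = 6 - 0 = 6.
State-sum expansion of <K>. There are 2^6 = 64 states.
Smooth each crossing (0=||, 1=⌣⌢); contribution A^(Σ sign_k(1-2s_k)) * d^(L-1).
Tabulate the states by total A-exponent and number of loops L (A-exp: L × count):
  A^6: L=3 ×1
  A^4: L=2 ×6
  A^2: L=1 ×9, L=3 ×6
  A^0: L=2 ×18, L=4 ×2
  A^-2: L=3 ×15
  A^-4: L=4 ×6
  A^-6: L=5 ×1
Each group contributes A^e * Σ count * d^(L-1):
Powers of d = -A^2 - A^-2: d^2 = A^4 + 2 + A^-4; d^3 = -A^6 - 3*A^2 - 3*A^-2 - A^-6; d^4 = A^8 + 4*A^4 + 6 + 4*A^-4 + A^-8.
  A^6 * (d^2) = A^10 + 2*A^6 + A^2
  A^4 * (6*d) = -6*A^6 - 6*A^2
  A^2 * (9 + 6*d^2) = 6*A^6 + 21*A^2 + 6*A^-2
  A^0 * (18*d + 2*d^3) = -2*A^6 - 24*A^2 - 24*A^-2 - 2*A^-6
  A^-2 * (15*d^2) = 15*A^2 + 30*A^-2 + 15*A^-6
  A^-4 * (6*d^3) = -6*A^2 - 18*A^-2 - 18*A^-6 - 6*A^-10
  A^-6 * (d^4) = A^2 + 4*A^-2 + 6*A^-6 + 4*A^-10 + A^-14
Summing the groups: <K> = A^10 + 2*A^2 - 2*A^-2 + A^-6 - 2*A^-10 + A^-14

Answer: A^10 + 2*A^2 - 2*A^-2 + A^-6 - 2*A^-10 + A^-14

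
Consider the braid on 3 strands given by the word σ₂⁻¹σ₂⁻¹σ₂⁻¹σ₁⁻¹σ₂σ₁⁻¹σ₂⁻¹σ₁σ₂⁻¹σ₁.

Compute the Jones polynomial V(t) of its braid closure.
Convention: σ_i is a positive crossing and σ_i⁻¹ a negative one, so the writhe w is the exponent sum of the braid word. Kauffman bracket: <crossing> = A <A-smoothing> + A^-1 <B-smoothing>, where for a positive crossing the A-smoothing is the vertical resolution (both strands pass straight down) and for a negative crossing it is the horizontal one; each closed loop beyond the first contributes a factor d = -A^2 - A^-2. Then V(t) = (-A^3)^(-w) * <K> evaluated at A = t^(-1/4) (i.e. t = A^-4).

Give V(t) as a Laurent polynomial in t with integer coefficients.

-1 + 3*t^-1 - 3*t^-2 + 5*t^-3 - 5*t^-4 + 4*t^-5 - 3*t^-6 + 2*t^-7 - t^-8

Derivation:
Braid: s2^-1 s2^-1 s2^-1 s1^-1 s2 s1^-1 s2^-1 s1 s2^-1 s1 on 3 strands, 10 crossings.
Writhe w = (#positive) - (#negative) = 3 - 7 = -4.
Enumerate smoothing states for the bracket polynomial. There are 2^10 = 1024 states.
Smooth each crossing (0=||, 1=⌣⌢); contribution A^(Σ sign_k(1-2s_k)) * d^(L-1).
Tabulate the states by total A-exponent and number of loops L (A-exp: L × count):
  A^10: L=6 ×1
  A^8: L=5 ×10
  A^6: L=4 ×41, L=6 ×4
  A^4: L=3 ×88, L=5 ×31, L=7 ×1
  A^2: L=2 ×102, L=4 ×99, L=6 ×9
  A^0: L=1 ×54, L=3 ×162, L=5 ×36
  A^-2: L=2 ×134, L=4 ×74, L=6 ×2
  A^-4: L=1 ×30, L=3 ×82, L=5 ×8
  A^-6: L=2 ×32, L=4 ×13
  A^-8: L=1 ×3, L=3 ×7
  A^-10: L=2 ×1
Each group contributes A^e * Σ count * d^(L-1):
Powers of d = -A^2 - A^-2: d^2 = A^4 + 2 + A^-4; d^3 = -A^6 - 3*A^2 - 3*A^-2 - A^-6; d^4 = A^8 + 4*A^4 + 6 + 4*A^-4 + A^-8; d^5 = -A^10 - 5*A^6 - 10*A^2 - 10*A^-2 - 5*A^-6 - A^-10; d^6 = A^12 + 6*A^8 + 15*A^4 + 20 + 15*A^-4 + 6*A^-8 + A^-12.
  A^10 * (d^5) = -A^20 - 5*A^16 - 10*A^12 - 10*A^8 - 5*A^4 - 1
  A^8 * (10*d^4) = 10*A^16 + 40*A^12 + 60*A^8 + 40*A^4 + 10
  A^6 * (41*d^3 + 4*d^5) = -4*A^16 - 61*A^12 - 163*A^8 - 163*A^4 - 61 - 4*A^-4
  A^4 * (88*d^2 + 31*d^4 + d^6) = A^16 + 37*A^12 + 227*A^8 + 382*A^4 + 227 + 37*A^-4 + A^-8
  A^2 * (102*d + 99*d^3 + 9*d^5) = -9*A^12 - 144*A^8 - 489*A^4 - 489 - 144*A^-4 - 9*A^-8
  A^0 * (54 + 162*d^2 + 36*d^4) = 36*A^8 + 306*A^4 + 594 + 306*A^-4 + 36*A^-8
  A^-2 * (134*d + 74*d^3 + 2*d^5) = -2*A^8 - 84*A^4 - 376 - 376*A^-4 - 84*A^-8 - 2*A^-12
  A^-4 * (30 + 82*d^2 + 8*d^4) = 8*A^4 + 114 + 242*A^-4 + 114*A^-8 + 8*A^-12
  A^-6 * (32*d + 13*d^3) = -13 - 71*A^-4 - 71*A^-8 - 13*A^-12
  A^-8 * (3 + 7*d^2) = 7*A^-4 + 17*A^-8 + 7*A^-12
  A^-10 * (d) = -A^-8 - A^-12
Summing the groups: <K> = -A^20 + 2*A^16 - 3*A^12 + 4*A^8 - 5*A^4 + 5 - 3*A^-4 + 3*A^-8 - A^-12
Normalise by the writhe: (-A^3)^(-w) = (-A^3)^(4) = A^12, so f(A) = A^12 * <K> = -A^32 + 2*A^28 - 3*A^24 + 4*A^20 - 5*A^16 + 5*A^12 - 3*A^8 + 3*A^4 - 1.
Substitute A = t^(-1/4), i.e. A^e → t^(-e/4): V(t) = -1 + 3*t^-1 - 3*t^-2 + 5*t^-3 - 5*t^-4 + 4*t^-5 - 3*t^-6 + 2*t^-7 - t^-8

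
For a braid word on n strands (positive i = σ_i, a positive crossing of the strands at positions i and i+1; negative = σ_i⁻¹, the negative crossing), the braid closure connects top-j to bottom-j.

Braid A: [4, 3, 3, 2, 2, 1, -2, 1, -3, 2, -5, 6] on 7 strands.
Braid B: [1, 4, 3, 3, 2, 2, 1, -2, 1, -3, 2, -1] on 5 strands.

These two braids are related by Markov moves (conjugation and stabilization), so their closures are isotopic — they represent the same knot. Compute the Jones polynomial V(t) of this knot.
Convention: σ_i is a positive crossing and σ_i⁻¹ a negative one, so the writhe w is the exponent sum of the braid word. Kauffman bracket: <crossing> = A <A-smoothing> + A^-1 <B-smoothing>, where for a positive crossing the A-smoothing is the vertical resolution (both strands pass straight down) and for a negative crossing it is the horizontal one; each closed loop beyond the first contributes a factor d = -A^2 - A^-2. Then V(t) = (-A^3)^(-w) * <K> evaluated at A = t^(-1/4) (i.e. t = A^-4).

-t^8 + t^7 - 2*t^6 + 3*t^5 - 2*t^4 + 3*t^3 - 2*t^2 + t

Derivation:
Markov-equivalent braids have isotopic closures, hence identical knot invariants. Strip the Markov moves from each word to reach a common short braid β, then compute V(t) once on β.
Braid A: s4 s3 s3 s2 s2 s1 s2^-1 s1 s3^-1 s2 s5^-1 s6 on 7 strands reduces by inverse Markov moves (closure unchanged at each step):
  Destabilize: the word has the form β·s6 where s6 occurs only as the final letter (β ∈ B_6); drop it and the last strand → 6 strands.
  Destabilize: the word has the form β·s5^-1 where s5^-1 occurs only as the final letter (β ∈ B_5); drop it and the last strand → 5 strands.
Reduced to β = s4 s3 s3 s2 s2 s1 s2^-1 s1 s3^-1 s2 on 5 strands, 10 crossings.
Braid B: s1 s4 s3 s3 s2 s2 s1 s2^-1 s1 s3^-1 s2 s1^-1 on 5 strands reduces by inverse Markov moves (closure unchanged at each step):
  Deconjugate: the word is γ·β·γ⁻¹ with γ = s1 (prefix) and γ⁻¹ = s1^-1 (suffix); strip both.
Reduced to β = s4 s3 s3 s2 s2 s1 s2^-1 s1 s3^-1 s2 on 5 strands, 10 crossings.
Both give the same β = s4 s3 s3 s2 s2 s1 s2^-1 s1 s3^-1 s2 on 5 strands, so one state sum suffices:
Braid: s4 s3 s3 s2 s2 s1 s2^-1 s1 s3^-1 s2 on 5 strands, 10 crossings.
Writhe w = (#positive) - (#negative) = 8 - 2 = 6.
Enumerate smoothing states for the bracket polynomial. There are 2^10 = 1024 states.
For each crossing: s=0 is the vertical smoothing, s=1 horizontal. Crossing k contributes A^(sign_k * (1 - 2*s_k)); loop factor d = -A^2 - A^-2.
Tabulate the states by total A-exponent and number of loops L (A-exp: L × count):
  A^10: L=3 ×1
  A^8: L=2 ×3, L=4 ×7
  A^6: L=1 ×2, L=3 ×29, L=5 ×14
  A^4: L=2 ×39, L=4 ×72, L=6 ×9
  A^2: L=1 ×17, L=3 ×137, L=5 ×54, L=7 ×2
  A^0: L=2 ×109, L=4 ×128, L=6 ×15
  A^-2: L=1 ×30, L=3 ×132, L=5 ×47, L=7 ×1
  A^-4: L=2 ×49, L=4 ×65, L=6 ×6
  A^-6: L=3 ×31, L=5 ×14
  A^-8: L=4 ×9, L=6 ×1
  A^-10: L=5 ×1
Each group contributes A^e * Σ count * d^(L-1):
Powers of d = -A^2 - A^-2: d^2 = A^4 + 2 + A^-4; d^3 = -A^6 - 3*A^2 - 3*A^-2 - A^-6; d^4 = A^8 + 4*A^4 + 6 + 4*A^-4 + A^-8; d^5 = -A^10 - 5*A^6 - 10*A^2 - 10*A^-2 - 5*A^-6 - A^-10; d^6 = A^12 + 6*A^8 + 15*A^4 + 20 + 15*A^-4 + 6*A^-8 + A^-12.
  A^10 * (d^2) = A^14 + 2*A^10 + A^6
  A^8 * (3*d + 7*d^3) = -7*A^14 - 24*A^10 - 24*A^6 - 7*A^2
  A^6 * (2 + 29*d^2 + 14*d^4) = 14*A^14 + 85*A^10 + 144*A^6 + 85*A^2 + 14*A^-2
  A^4 * (39*d + 72*d^3 + 9*d^5) = -9*A^14 - 117*A^10 - 345*A^6 - 345*A^2 - 117*A^-2 - 9*A^-6
  A^2 * (17 + 137*d^2 + 54*d^4 + 2*d^6) = 2*A^14 + 66*A^10 + 383*A^6 + 655*A^2 + 383*A^-2 + 66*A^-6 + 2*A^-10
  A^0 * (109*d + 128*d^3 + 15*d^5) = -15*A^10 - 203*A^6 - 643*A^2 - 643*A^-2 - 203*A^-6 - 15*A^-10
  A^-2 * (30 + 132*d^2 + 47*d^4 + d^6) = A^10 + 53*A^6 + 335*A^2 + 596*A^-2 + 335*A^-6 + 53*A^-10 + A^-14
  A^-4 * (49*d + 65*d^3 + 6*d^5) = -6*A^6 - 95*A^2 - 304*A^-2 - 304*A^-6 - 95*A^-10 - 6*A^-14
  A^-6 * (31*d^2 + 14*d^4) = 14*A^2 + 87*A^-2 + 146*A^-6 + 87*A^-10 + 14*A^-14
  A^-8 * (9*d^3 + d^5) = -A^2 - 14*A^-2 - 37*A^-6 - 37*A^-10 - 14*A^-14 - A^-18
  A^-10 * (d^4) = A^-2 + 4*A^-6 + 6*A^-10 + 4*A^-14 + A^-18
Summing the groups: <K> = A^14 - 2*A^10 + 3*A^6 - 2*A^2 + 3*A^-2 - 2*A^-6 + A^-10 - A^-14
Normalise by the writhe: (-A^3)^(-w) = (-A^3)^(-6) = A^-18, so f(A) = A^-18 * <K> = A^-4 - 2*A^-8 + 3*A^-12 - 2*A^-16 + 3*A^-20 - 2*A^-24 + A^-28 - A^-32.
Substitute A = t^(-1/4), i.e. A^e → t^(-e/4): V(t) = -t^8 + t^7 - 2*t^6 + 3*t^5 - 2*t^4 + 3*t^3 - 2*t^2 + t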